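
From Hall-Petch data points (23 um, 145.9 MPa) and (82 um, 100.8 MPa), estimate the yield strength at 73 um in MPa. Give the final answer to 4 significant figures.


sigma_y = sigma0 + k / sqrt(d)
1/sqrt(d1) = 1/sqrt(2.3e-05) = 208.514;  1/sqrt(d2) = 110.432
k = (sigma1 - sigma2) / (1/sqrt(d1) - 1/sqrt(d2)) = (145.9 - 100.8) / (208.514 - 110.432) = 0.459815 MPa*m^0.5
sigma0 = sigma1 - k/sqrt(d1) = 145.9 - 0.459815*208.514 = 50.0219 MPa
sigma_y(d3) = 50.0219 + 0.459815 / sqrt(7.3e-05) = 103.8 MPa


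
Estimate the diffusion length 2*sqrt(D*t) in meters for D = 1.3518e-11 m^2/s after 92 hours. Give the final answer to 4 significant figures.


t = 92 hr = 331200 s
Diffusion length = 2*sqrt(D*t)
= 2*sqrt(1.3518e-11 * 331200)
= 4.232e-03 m


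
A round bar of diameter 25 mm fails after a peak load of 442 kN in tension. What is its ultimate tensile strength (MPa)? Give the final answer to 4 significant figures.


A0 = pi*(d/2)^2 = pi*(25/2)^2 = 490.874 mm^2
UTS = F_max / A0 = 442*1000 / 490.874
UTS = 900.4 MPa


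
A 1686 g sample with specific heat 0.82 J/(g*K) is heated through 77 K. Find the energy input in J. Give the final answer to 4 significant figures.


Q = m * cp * dT
Q = 1686 * 0.82 * 77
Q = 106500 J


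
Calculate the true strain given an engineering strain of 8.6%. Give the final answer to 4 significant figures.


epsilon_true = ln(1 + epsilon_eng)
epsilon_true = ln(1 + 0.086)
epsilon_true = 0.0825


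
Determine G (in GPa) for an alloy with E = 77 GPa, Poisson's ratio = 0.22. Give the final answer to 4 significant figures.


G = E / (2*(1+nu))
G = 77 / (2*(1+0.22))
G = 31.56 GPa


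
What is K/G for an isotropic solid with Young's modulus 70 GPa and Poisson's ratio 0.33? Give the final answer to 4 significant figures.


G = E / (2*(1+nu))
G = 70 / (2*(1+0.33)) = 26.3158 GPa
K = E / (3*(1-2*nu))
K = 70 / (3*(1-2*0.33)) = 68.6275 GPa
K/G = 68.6275 / 26.3158 = 2.608


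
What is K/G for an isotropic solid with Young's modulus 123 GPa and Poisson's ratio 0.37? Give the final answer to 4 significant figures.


G = E / (2*(1+nu))
G = 123 / (2*(1+0.37)) = 44.8905 GPa
K = E / (3*(1-2*nu))
K = 123 / (3*(1-2*0.37)) = 157.692 GPa
K/G = 157.692 / 44.8905 = 3.513


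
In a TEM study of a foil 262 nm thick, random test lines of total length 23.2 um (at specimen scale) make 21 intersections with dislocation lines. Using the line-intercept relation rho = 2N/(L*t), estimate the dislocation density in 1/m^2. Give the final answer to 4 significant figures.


rho = 2N / (L * t)
L = 23.2 um = 2.32e-05 m, t = 262 nm = 2.62e-07 m
rho = 2 * 21 / (2.32e-05 * 2.62e-07)
rho = 6.91e+12 1/m^2


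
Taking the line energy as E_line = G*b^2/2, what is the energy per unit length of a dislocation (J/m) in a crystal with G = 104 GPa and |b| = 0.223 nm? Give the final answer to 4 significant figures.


E = G*b^2/2
b = 0.223 nm = 2.23e-10 m
G = 104 GPa = 1.04e+11 Pa
E = 0.5 * 1.04e+11 * (2.23e-10)^2
E = 2.586e-09 J/m


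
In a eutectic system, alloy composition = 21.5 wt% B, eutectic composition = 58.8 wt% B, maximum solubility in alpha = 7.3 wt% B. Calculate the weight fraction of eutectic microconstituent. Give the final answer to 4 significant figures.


f_primary = (C_e - C0) / (C_e - C_alpha_max)
f_primary = (58.8 - 21.5) / (58.8 - 7.3)
f_primary = 0.724272
f_eutectic = 1 - 0.724272 = 0.2757


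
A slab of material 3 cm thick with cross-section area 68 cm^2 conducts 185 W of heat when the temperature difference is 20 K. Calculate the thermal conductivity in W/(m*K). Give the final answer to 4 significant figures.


k = Q*L / (A*dT)
L = 0.03 m, A = 6.8e-03 m^2
k = 185 * 0.03 / (6.8e-03 * 20)
k = 40.81 W/(m*K)


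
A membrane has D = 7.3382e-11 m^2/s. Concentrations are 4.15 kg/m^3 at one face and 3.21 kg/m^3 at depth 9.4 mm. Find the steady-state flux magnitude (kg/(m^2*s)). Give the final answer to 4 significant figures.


J = -D * (dC/dx) = D * (C1 - C2) / dx
J = 7.3382e-11 * (4.15 - 3.21) / 9.4e-03
J = 7.338e-09 kg/(m^2*s)


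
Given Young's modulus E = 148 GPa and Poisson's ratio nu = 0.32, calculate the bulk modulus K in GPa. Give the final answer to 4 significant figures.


K = E / (3*(1-2*nu))
K = 148 / (3*(1-2*0.32))
K = 137 GPa


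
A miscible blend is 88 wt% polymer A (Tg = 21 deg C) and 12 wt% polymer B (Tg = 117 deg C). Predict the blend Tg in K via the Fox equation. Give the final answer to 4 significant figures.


1/Tg = w1/Tg1 + w2/Tg2 (in Kelvin)
Tg1 = 294.15 K, Tg2 = 390.15 K
1/Tg = 0.88/294.15 + 0.12/390.15
Tg = 303.1 K


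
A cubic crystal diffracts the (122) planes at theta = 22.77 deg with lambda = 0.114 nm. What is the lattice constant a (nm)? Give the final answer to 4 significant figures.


d = lambda / (2*sin(theta))
d = 0.114 / (2*sin(22.77 deg))
d = 0.147274 nm
a = d * sqrt(h^2+k^2+l^2) = 0.147274 * sqrt(9)
a = 0.4418 nm


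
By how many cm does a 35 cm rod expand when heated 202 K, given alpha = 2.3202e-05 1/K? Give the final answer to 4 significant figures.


dL = L0 * alpha * dT
dL = 35 * 2.3202e-05 * 202
dL = 0.164 cm


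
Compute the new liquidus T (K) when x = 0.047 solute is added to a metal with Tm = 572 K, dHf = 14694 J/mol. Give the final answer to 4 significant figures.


dT = R*Tm^2*x / dHf
dT = 8.314 * 572^2 * 0.047 / 14694
dT = 8.70081 K
T_new = 572 - 8.70081 = 563.3 K


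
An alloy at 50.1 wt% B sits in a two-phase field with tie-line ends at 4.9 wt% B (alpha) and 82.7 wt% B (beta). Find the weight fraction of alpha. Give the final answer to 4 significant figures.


f_alpha = (C_beta - C0) / (C_beta - C_alpha)
f_alpha = (82.7 - 50.1) / (82.7 - 4.9)
f_alpha = 0.419


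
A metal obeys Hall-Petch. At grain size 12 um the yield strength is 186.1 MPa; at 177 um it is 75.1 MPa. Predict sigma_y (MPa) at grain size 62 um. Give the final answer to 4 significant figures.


sigma_y = sigma0 + k / sqrt(d)
1/sqrt(d1) = 1/sqrt(1.2e-05) = 288.675;  1/sqrt(d2) = 75.1646
k = (sigma1 - sigma2) / (1/sqrt(d1) - 1/sqrt(d2)) = (186.1 - 75.1) / (288.675 - 75.1646) = 0.519881 MPa*m^0.5
sigma0 = sigma1 - k/sqrt(d1) = 186.1 - 0.519881*288.675 = 36.0234 MPa
sigma_y(d3) = 36.0234 + 0.519881 / sqrt(6.2e-05) = 102 MPa


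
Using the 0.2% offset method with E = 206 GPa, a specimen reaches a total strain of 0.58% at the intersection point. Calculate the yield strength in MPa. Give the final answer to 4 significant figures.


Offset strain = 0.002
Elastic strain at yield = total_strain - offset = 5.8e-03 - 0.002 = 3.8e-03
sigma_y = E * elastic_strain = 206000 * 3.8e-03
sigma_y = 782.8 MPa


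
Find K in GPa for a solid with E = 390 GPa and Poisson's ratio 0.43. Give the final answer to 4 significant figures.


K = E / (3*(1-2*nu))
K = 390 / (3*(1-2*0.43))
K = 928.6 GPa


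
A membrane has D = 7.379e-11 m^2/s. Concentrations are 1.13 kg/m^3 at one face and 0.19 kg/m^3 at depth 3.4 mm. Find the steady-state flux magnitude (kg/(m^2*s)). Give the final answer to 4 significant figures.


J = -D * (dC/dx) = D * (C1 - C2) / dx
J = 7.379e-11 * (1.13 - 0.19) / 3.4e-03
J = 2.04e-08 kg/(m^2*s)


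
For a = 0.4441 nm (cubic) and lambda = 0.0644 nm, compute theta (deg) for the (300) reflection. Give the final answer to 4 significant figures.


d = a / sqrt(h^2+k^2+l^2)
d = 0.4441 / sqrt(9) = 0.148033 nm
lambda = 2*d*sin(theta)  =>  sin(theta) = lambda / (2*d)
sin(theta) = 0.0644 / (2 * 0.148033) = 0.217519
theta = 12.56 deg


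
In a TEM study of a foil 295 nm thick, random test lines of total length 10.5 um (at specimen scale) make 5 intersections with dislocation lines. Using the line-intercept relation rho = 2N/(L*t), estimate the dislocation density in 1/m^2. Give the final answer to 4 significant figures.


rho = 2N / (L * t)
L = 10.5 um = 1.05e-05 m, t = 295 nm = 2.95e-07 m
rho = 2 * 5 / (1.05e-05 * 2.95e-07)
rho = 3.228e+12 1/m^2


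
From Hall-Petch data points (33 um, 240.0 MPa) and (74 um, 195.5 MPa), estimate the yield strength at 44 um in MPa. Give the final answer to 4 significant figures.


sigma_y = sigma0 + k / sqrt(d)
1/sqrt(d1) = 1/sqrt(3.3e-05) = 174.078;  1/sqrt(d2) = 116.248
k = (sigma1 - sigma2) / (1/sqrt(d1) - 1/sqrt(d2)) = (240.0 - 195.5) / (174.078 - 116.248) = 0.769497 MPa*m^0.5
sigma0 = sigma1 - k/sqrt(d1) = 240.0 - 0.769497*174.078 = 106.048 MPa
sigma_y(d3) = 106.048 + 0.769497 / sqrt(4.4e-05) = 222.1 MPa


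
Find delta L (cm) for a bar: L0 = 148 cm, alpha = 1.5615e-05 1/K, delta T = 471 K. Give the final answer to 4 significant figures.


dL = L0 * alpha * dT
dL = 148 * 1.5615e-05 * 471
dL = 1.088 cm


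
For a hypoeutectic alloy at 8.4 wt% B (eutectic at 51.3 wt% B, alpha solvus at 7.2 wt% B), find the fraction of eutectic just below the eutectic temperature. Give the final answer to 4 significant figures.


f_primary = (C_e - C0) / (C_e - C_alpha_max)
f_primary = (51.3 - 8.4) / (51.3 - 7.2)
f_primary = 0.972789
f_eutectic = 1 - 0.972789 = 0.02721


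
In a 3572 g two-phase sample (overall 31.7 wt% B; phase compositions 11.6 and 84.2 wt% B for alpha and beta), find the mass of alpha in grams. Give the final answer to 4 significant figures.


f_alpha = (C_beta - C0) / (C_beta - C_alpha)
f_alpha = (84.2 - 31.7) / (84.2 - 11.6) = 0.72314
m_alpha = f_alpha * m_total = 0.72314 * 3572 = 2583 g


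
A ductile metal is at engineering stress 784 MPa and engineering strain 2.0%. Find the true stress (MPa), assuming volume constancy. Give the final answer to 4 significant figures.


sigma_true = sigma_eng * (1 + epsilon_eng)
sigma_true = 784 * (1 + 0.02)
sigma_true = 799.7 MPa


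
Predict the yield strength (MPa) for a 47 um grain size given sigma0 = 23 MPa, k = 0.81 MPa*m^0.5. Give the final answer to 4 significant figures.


sigma_y = sigma0 + k / sqrt(d)
d = 47 um = 4.7e-05 m
sigma_y = 23 + 0.81 / sqrt(4.7e-05)
sigma_y = 141.2 MPa


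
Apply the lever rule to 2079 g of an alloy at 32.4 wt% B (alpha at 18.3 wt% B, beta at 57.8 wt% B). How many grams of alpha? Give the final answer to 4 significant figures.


f_alpha = (C_beta - C0) / (C_beta - C_alpha)
f_alpha = (57.8 - 32.4) / (57.8 - 18.3) = 0.643038
m_alpha = f_alpha * m_total = 0.643038 * 2079 = 1337 g


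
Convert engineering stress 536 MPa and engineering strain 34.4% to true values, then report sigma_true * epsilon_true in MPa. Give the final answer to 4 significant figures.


sigma_true = sigma_eng * (1 + epsilon_eng)
sigma_true = 536 * (1 + 0.344) = 720.384 MPa
epsilon_true = ln(1 + epsilon_eng)
epsilon_true = ln(1 + 0.344) = 0.29565
sigma_true * epsilon_true = 720.384 * 0.29565 = 213 MPa


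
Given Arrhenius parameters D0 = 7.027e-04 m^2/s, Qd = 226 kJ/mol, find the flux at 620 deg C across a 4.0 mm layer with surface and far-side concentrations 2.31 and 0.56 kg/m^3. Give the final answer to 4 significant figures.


Step 1: D = D0 * exp(-Qd/(R*T))
T = 620 + 273.15 = 893.15 K
D = 7.027e-04 * exp(-226e3 / (8.314 * 893.15)) = 4.25594e-17 m^2/s
Step 2: J = D * (C1 - C2) / dx
J = 4.25594e-17 * (2.31 - 0.56) / 4e-03
J = 1.862e-14 kg/(m^2*s)


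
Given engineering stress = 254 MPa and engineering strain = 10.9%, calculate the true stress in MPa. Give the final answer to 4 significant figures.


sigma_true = sigma_eng * (1 + epsilon_eng)
sigma_true = 254 * (1 + 0.109)
sigma_true = 281.7 MPa


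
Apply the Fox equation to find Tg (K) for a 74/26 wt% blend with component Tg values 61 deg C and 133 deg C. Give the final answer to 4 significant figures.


1/Tg = w1/Tg1 + w2/Tg2 (in Kelvin)
Tg1 = 334.15 K, Tg2 = 406.15 K
1/Tg = 0.74/334.15 + 0.26/406.15
Tg = 350.3 K


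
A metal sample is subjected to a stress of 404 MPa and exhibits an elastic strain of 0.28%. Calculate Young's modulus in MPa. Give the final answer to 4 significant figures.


E = sigma / epsilon
epsilon = 0.28% = 2.8e-03
E = 404 / 2.8e-03
E = 144300 MPa


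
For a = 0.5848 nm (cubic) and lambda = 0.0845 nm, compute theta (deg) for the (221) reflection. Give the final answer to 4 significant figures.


d = a / sqrt(h^2+k^2+l^2)
d = 0.5848 / sqrt(9) = 0.194933 nm
lambda = 2*d*sin(theta)  =>  sin(theta) = lambda / (2*d)
sin(theta) = 0.0845 / (2 * 0.194933) = 0.216741
theta = 12.52 deg


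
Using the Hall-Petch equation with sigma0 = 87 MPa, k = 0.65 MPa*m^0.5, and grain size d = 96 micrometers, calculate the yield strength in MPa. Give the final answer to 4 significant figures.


sigma_y = sigma0 + k / sqrt(d)
d = 96 um = 9.6e-05 m
sigma_y = 87 + 0.65 / sqrt(9.6e-05)
sigma_y = 153.3 MPa


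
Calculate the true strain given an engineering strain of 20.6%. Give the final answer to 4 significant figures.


epsilon_true = ln(1 + epsilon_eng)
epsilon_true = ln(1 + 0.206)
epsilon_true = 0.1873


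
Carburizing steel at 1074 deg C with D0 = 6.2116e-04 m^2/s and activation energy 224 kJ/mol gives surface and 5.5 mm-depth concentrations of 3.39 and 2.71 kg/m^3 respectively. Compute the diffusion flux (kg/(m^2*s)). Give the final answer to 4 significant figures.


Step 1: D = D0 * exp(-Qd/(R*T))
T = 1074 + 273.15 = 1347.15 K
D = 6.2116e-04 * exp(-224e3 / (8.314 * 1347.15)) = 1.28078e-12 m^2/s
Step 2: J = D * (C1 - C2) / dx
J = 1.28078e-12 * (3.39 - 2.71) / 5.5e-03
J = 1.584e-10 kg/(m^2*s)


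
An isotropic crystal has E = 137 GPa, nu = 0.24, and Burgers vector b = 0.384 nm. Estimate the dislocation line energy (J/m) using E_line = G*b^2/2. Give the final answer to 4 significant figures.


Step 1: G = E / (2*(1+nu))
G = 137 / (2*(1+0.24)) = 55.2419 GPa = 5.52419e+10 Pa
Step 2: E_line = G*b^2/2
b = 0.384 nm = 3.84e-10 m
E_line = 0.5 * 5.52419e+10 * (3.84e-10)^2 = 4.073e-09 J/m


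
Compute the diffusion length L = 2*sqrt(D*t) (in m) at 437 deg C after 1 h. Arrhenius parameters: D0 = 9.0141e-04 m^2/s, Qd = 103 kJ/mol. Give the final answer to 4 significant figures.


Step 1: D = D0 * exp(-Qd/(R*T))
T = 710.15 K
D = 9.0141e-04 * exp(-103e3 / (8.314 * 710.15)) = 2.39083e-11 m^2/s
Step 2: L = 2*sqrt(D*t)
t = 1 h = 3600 s
L = 2*sqrt(2.39083e-11 * 3600) = 5.868e-04 m


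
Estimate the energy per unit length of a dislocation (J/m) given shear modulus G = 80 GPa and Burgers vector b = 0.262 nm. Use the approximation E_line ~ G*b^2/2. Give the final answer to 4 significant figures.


E = G*b^2/2
b = 0.262 nm = 2.62e-10 m
G = 80 GPa = 8e+10 Pa
E = 0.5 * 8e+10 * (2.62e-10)^2
E = 2.746e-09 J/m


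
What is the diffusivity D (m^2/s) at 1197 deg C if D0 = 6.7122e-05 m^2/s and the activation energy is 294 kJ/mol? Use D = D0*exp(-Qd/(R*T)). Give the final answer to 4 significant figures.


D = D0 * exp(-Qd / (R*T))
T = 1470.15 K
D = 6.7122e-05 * exp(-294e3 / (8.314 * 1470.15))
D = 2.402e-15 m^2/s


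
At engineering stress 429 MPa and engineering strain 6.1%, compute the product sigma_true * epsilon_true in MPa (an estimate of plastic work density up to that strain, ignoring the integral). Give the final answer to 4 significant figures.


sigma_true = sigma_eng * (1 + epsilon_eng)
sigma_true = 429 * (1 + 0.061) = 455.169 MPa
epsilon_true = ln(1 + epsilon_eng)
epsilon_true = ln(1 + 0.061) = 0.0592119
sigma_true * epsilon_true = 455.169 * 0.0592119 = 26.95 MPa


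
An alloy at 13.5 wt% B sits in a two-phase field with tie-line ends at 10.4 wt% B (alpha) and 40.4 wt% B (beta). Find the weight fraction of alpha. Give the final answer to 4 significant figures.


f_alpha = (C_beta - C0) / (C_beta - C_alpha)
f_alpha = (40.4 - 13.5) / (40.4 - 10.4)
f_alpha = 0.8967


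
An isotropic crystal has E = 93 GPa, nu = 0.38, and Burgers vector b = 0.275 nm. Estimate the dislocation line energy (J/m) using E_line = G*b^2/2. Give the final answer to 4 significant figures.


Step 1: G = E / (2*(1+nu))
G = 93 / (2*(1+0.38)) = 33.6957 GPa = 3.36957e+10 Pa
Step 2: E_line = G*b^2/2
b = 0.275 nm = 2.75e-10 m
E_line = 0.5 * 3.36957e+10 * (2.75e-10)^2 = 1.274e-09 J/m


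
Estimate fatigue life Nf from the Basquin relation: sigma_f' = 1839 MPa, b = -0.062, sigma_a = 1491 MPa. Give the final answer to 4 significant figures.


sigma_a = sigma_f' * (2*Nf)^b
2*Nf = (sigma_a / sigma_f')^(1/b)
2*Nf = (1491 / 1839)^(1/-0.062)
2*Nf = 29.4728
Nf = 14.74 cycles


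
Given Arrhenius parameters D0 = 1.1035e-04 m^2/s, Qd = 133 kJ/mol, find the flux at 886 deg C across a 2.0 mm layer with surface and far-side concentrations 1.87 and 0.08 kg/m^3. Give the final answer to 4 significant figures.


Step 1: D = D0 * exp(-Qd/(R*T))
T = 886 + 273.15 = 1159.15 K
D = 1.1035e-04 * exp(-133e3 / (8.314 * 1159.15)) = 1.11993e-10 m^2/s
Step 2: J = D * (C1 - C2) / dx
J = 1.11993e-10 * (1.87 - 0.08) / 2e-03
J = 1.002e-07 kg/(m^2*s)


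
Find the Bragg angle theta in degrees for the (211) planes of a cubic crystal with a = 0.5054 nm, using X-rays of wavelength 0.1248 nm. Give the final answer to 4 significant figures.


d = a / sqrt(h^2+k^2+l^2)
d = 0.5054 / sqrt(6) = 0.206329 nm
lambda = 2*d*sin(theta)  =>  sin(theta) = lambda / (2*d)
sin(theta) = 0.1248 / (2 * 0.206329) = 0.30243
theta = 17.6 deg


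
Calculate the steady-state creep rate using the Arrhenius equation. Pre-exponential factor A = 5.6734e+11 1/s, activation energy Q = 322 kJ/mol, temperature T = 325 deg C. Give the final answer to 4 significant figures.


rate = A * exp(-Q / (R*T))
T = 325 + 273.15 = 598.15 K
rate = 5.6734e+11 * exp(-322e3 / (8.314 * 598.15))
rate = 4.301e-17 1/s


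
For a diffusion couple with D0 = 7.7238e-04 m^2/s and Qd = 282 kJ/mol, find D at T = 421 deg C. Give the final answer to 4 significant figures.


D = D0 * exp(-Qd / (R*T))
T = 694.15 K
D = 7.7238e-04 * exp(-282e3 / (8.314 * 694.15))
D = 4.641e-25 m^2/s


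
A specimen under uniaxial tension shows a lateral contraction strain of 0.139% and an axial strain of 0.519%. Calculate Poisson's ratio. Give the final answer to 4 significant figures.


nu = -epsilon_lat / epsilon_axial
Lateral strain is contraction (negative), so using magnitudes:
nu = 0.139 / 0.519
nu = 0.2678


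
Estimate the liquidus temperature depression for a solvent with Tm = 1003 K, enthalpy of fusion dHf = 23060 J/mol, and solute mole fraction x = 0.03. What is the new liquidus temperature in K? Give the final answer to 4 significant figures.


dT = R*Tm^2*x / dHf
dT = 8.314 * 1003^2 * 0.03 / 23060
dT = 10.8811 K
T_new = 1003 - 10.8811 = 992.1 K


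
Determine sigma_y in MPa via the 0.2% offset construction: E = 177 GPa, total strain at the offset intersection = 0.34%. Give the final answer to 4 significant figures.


Offset strain = 0.002
Elastic strain at yield = total_strain - offset = 3.4e-03 - 0.002 = 1.4e-03
sigma_y = E * elastic_strain = 177000 * 1.4e-03
sigma_y = 247.8 MPa


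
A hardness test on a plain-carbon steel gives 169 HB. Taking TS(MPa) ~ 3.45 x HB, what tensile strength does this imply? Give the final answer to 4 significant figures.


TS (MPa) = 3.45 * HB
TS = 3.45 * 169
TS = 583.1 MPa


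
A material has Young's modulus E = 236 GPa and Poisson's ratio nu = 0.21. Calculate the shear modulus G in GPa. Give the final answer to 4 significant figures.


G = E / (2*(1+nu))
G = 236 / (2*(1+0.21))
G = 97.52 GPa


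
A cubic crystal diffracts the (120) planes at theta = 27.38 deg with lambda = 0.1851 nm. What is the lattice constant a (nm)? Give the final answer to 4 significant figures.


d = lambda / (2*sin(theta))
d = 0.1851 / (2*sin(27.38 deg))
d = 0.201244 nm
a = d * sqrt(h^2+k^2+l^2) = 0.201244 * sqrt(5)
a = 0.45 nm


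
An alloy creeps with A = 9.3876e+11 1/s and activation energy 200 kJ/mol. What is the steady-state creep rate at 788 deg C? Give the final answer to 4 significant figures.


rate = A * exp(-Q / (R*T))
T = 788 + 273.15 = 1061.15 K
rate = 9.3876e+11 * exp(-200e3 / (8.314 * 1061.15))
rate = 134.1 1/s


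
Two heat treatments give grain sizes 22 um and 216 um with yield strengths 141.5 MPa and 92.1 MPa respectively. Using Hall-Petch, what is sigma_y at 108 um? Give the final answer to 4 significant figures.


sigma_y = sigma0 + k / sqrt(d)
1/sqrt(d1) = 1/sqrt(2.2e-05) = 213.201;  1/sqrt(d2) = 68.0414
k = (sigma1 - sigma2) / (1/sqrt(d1) - 1/sqrt(d2)) = (141.5 - 92.1) / (213.201 - 68.0414) = 0.340316 MPa*m^0.5
sigma0 = sigma1 - k/sqrt(d1) = 141.5 - 0.340316*213.201 = 68.9444 MPa
sigma_y(d3) = 68.9444 + 0.340316 / sqrt(1.08e-04) = 101.7 MPa


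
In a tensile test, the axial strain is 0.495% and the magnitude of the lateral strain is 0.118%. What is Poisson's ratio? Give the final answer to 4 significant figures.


nu = -epsilon_lat / epsilon_axial
Lateral strain is contraction (negative), so using magnitudes:
nu = 0.118 / 0.495
nu = 0.2384


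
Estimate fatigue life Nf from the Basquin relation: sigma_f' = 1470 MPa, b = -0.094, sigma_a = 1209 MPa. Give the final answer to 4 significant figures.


sigma_a = sigma_f' * (2*Nf)^b
2*Nf = (sigma_a / sigma_f')^(1/b)
2*Nf = (1209 / 1470)^(1/-0.094)
2*Nf = 8.00011
Nf = 4 cycles


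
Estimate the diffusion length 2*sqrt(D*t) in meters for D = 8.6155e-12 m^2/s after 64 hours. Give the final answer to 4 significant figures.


t = 64 hr = 230400 s
Diffusion length = 2*sqrt(D*t)
= 2*sqrt(8.6155e-12 * 230400)
= 2.818e-03 m


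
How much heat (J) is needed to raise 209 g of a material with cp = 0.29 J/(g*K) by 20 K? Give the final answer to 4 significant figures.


Q = m * cp * dT
Q = 209 * 0.29 * 20
Q = 1212 J


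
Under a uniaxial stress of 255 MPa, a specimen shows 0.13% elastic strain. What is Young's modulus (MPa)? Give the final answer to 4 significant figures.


E = sigma / epsilon
epsilon = 0.13% = 1.3e-03
E = 255 / 1.3e-03
E = 196200 MPa


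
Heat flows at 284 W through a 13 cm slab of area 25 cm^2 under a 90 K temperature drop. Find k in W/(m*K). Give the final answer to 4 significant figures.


k = Q*L / (A*dT)
L = 0.13 m, A = 2.5e-03 m^2
k = 284 * 0.13 / (2.5e-03 * 90)
k = 164.1 W/(m*K)


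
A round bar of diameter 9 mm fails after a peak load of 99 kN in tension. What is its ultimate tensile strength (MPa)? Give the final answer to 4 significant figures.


A0 = pi*(d/2)^2 = pi*(9/2)^2 = 63.6173 mm^2
UTS = F_max / A0 = 99*1000 / 63.6173
UTS = 1556 MPa


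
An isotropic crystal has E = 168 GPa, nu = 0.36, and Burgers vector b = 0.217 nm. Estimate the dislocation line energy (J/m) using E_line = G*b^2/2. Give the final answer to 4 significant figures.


Step 1: G = E / (2*(1+nu))
G = 168 / (2*(1+0.36)) = 61.7647 GPa = 6.17647e+10 Pa
Step 2: E_line = G*b^2/2
b = 0.217 nm = 2.17e-10 m
E_line = 0.5 * 6.17647e+10 * (2.17e-10)^2 = 1.454e-09 J/m


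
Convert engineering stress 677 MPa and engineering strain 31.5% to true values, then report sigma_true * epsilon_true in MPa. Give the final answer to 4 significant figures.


sigma_true = sigma_eng * (1 + epsilon_eng)
sigma_true = 677 * (1 + 0.315) = 890.255 MPa
epsilon_true = ln(1 + epsilon_eng)
epsilon_true = ln(1 + 0.315) = 0.273837
sigma_true * epsilon_true = 890.255 * 0.273837 = 243.8 MPa


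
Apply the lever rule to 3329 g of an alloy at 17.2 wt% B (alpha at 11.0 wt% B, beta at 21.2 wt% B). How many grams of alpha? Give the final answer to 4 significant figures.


f_alpha = (C_beta - C0) / (C_beta - C_alpha)
f_alpha = (21.2 - 17.2) / (21.2 - 11.0) = 0.392157
m_alpha = f_alpha * m_total = 0.392157 * 3329 = 1305 g


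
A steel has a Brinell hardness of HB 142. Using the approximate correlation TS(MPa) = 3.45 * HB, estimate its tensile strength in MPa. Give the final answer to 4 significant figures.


TS (MPa) = 3.45 * HB
TS = 3.45 * 142
TS = 489.9 MPa


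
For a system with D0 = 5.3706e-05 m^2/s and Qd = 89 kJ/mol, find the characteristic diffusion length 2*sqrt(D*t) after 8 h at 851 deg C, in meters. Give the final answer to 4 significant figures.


Step 1: D = D0 * exp(-Qd/(R*T))
T = 1124.15 K
D = 5.3706e-05 * exp(-89e3 / (8.314 * 1124.15)) = 3.93014e-09 m^2/s
Step 2: L = 2*sqrt(D*t)
t = 8 h = 28800 s
L = 2*sqrt(3.93014e-09 * 28800) = 0.02128 m


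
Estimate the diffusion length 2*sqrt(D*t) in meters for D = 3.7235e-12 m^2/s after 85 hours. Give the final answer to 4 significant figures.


t = 85 hr = 306000 s
Diffusion length = 2*sqrt(D*t)
= 2*sqrt(3.7235e-12 * 306000)
= 2.135e-03 m


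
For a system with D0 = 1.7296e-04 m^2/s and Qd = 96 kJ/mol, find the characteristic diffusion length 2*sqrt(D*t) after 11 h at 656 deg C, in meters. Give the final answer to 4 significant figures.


Step 1: D = D0 * exp(-Qd/(R*T))
T = 929.15 K
D = 1.7296e-04 * exp(-96e3 / (8.314 * 929.15)) = 6.93195e-10 m^2/s
Step 2: L = 2*sqrt(D*t)
t = 11 h = 39600 s
L = 2*sqrt(6.93195e-10 * 39600) = 0.01048 m


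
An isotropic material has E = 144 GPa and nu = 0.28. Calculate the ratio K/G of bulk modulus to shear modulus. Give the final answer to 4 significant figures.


G = E / (2*(1+nu))
G = 144 / (2*(1+0.28)) = 56.25 GPa
K = E / (3*(1-2*nu))
K = 144 / (3*(1-2*0.28)) = 109.091 GPa
K/G = 109.091 / 56.25 = 1.939


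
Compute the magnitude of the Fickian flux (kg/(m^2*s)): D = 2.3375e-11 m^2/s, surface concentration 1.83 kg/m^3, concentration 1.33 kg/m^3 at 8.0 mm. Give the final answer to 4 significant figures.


J = -D * (dC/dx) = D * (C1 - C2) / dx
J = 2.3375e-11 * (1.83 - 1.33) / 8e-03
J = 1.461e-09 kg/(m^2*s)


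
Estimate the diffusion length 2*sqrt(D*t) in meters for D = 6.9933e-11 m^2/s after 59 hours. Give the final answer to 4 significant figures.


t = 59 hr = 212400 s
Diffusion length = 2*sqrt(D*t)
= 2*sqrt(6.9933e-11 * 212400)
= 7.708e-03 m


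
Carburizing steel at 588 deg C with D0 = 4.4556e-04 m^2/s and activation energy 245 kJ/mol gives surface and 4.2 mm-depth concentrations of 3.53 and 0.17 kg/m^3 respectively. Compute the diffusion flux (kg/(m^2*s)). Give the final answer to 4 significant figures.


Step 1: D = D0 * exp(-Qd/(R*T))
T = 588 + 273.15 = 861.15 K
D = 4.4556e-04 * exp(-245e3 / (8.314 * 861.15)) = 6.12975e-19 m^2/s
Step 2: J = D * (C1 - C2) / dx
J = 6.12975e-19 * (3.53 - 0.17) / 4.2e-03
J = 4.904e-16 kg/(m^2*s)


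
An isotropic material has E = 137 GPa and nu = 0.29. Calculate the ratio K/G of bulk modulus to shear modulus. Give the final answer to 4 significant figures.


G = E / (2*(1+nu))
G = 137 / (2*(1+0.29)) = 53.1008 GPa
K = E / (3*(1-2*nu))
K = 137 / (3*(1-2*0.29)) = 108.73 GPa
K/G = 108.73 / 53.1008 = 2.048


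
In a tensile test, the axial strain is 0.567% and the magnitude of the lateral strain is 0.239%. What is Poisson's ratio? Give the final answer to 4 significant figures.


nu = -epsilon_lat / epsilon_axial
Lateral strain is contraction (negative), so using magnitudes:
nu = 0.239 / 0.567
nu = 0.4215


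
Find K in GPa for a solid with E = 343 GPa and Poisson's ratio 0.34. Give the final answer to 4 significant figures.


K = E / (3*(1-2*nu))
K = 343 / (3*(1-2*0.34))
K = 357.3 GPa


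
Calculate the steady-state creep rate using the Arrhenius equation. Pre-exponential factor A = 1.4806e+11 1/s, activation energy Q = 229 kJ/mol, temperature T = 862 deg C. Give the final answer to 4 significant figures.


rate = A * exp(-Q / (R*T))
T = 862 + 273.15 = 1135.15 K
rate = 1.4806e+11 * exp(-229e3 / (8.314 * 1135.15))
rate = 4.29 1/s


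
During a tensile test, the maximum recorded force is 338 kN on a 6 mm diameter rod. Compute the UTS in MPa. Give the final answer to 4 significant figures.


A0 = pi*(d/2)^2 = pi*(6/2)^2 = 28.2743 mm^2
UTS = F_max / A0 = 338*1000 / 28.2743
UTS = 11950 MPa


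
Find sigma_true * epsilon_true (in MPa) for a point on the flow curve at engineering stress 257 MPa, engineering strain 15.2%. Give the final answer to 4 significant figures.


sigma_true = sigma_eng * (1 + epsilon_eng)
sigma_true = 257 * (1 + 0.152) = 296.064 MPa
epsilon_true = ln(1 + epsilon_eng)
epsilon_true = ln(1 + 0.152) = 0.1415
sigma_true * epsilon_true = 296.064 * 0.1415 = 41.89 MPa


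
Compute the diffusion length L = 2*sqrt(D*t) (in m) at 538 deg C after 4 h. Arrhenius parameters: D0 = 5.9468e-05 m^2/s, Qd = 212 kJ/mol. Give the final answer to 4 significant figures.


Step 1: D = D0 * exp(-Qd/(R*T))
T = 811.15 K
D = 5.9468e-05 * exp(-212e3 / (8.314 * 811.15)) = 1.32399e-18 m^2/s
Step 2: L = 2*sqrt(D*t)
t = 4 h = 14400 s
L = 2*sqrt(1.32399e-18 * 14400) = 2.762e-07 m


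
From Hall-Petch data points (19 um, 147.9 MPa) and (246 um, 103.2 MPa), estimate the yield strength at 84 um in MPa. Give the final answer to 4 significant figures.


sigma_y = sigma0 + k / sqrt(d)
1/sqrt(d1) = 1/sqrt(1.9e-05) = 229.416;  1/sqrt(d2) = 63.7577
k = (sigma1 - sigma2) / (1/sqrt(d1) - 1/sqrt(d2)) = (147.9 - 103.2) / (229.416 - 63.7577) = 0.269833 MPa*m^0.5
sigma0 = sigma1 - k/sqrt(d1) = 147.9 - 0.269833*229.416 = 85.9961 MPa
sigma_y(d3) = 85.9961 + 0.269833 / sqrt(8.4e-05) = 115.4 MPa


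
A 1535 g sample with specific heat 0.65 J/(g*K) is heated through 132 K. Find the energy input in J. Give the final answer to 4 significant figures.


Q = m * cp * dT
Q = 1535 * 0.65 * 132
Q = 131700 J


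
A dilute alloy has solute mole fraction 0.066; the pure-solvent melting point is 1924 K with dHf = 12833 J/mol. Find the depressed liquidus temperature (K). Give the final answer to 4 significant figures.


dT = R*Tm^2*x / dHf
dT = 8.314 * 1924^2 * 0.066 / 12833
dT = 158.284 K
T_new = 1924 - 158.284 = 1766 K


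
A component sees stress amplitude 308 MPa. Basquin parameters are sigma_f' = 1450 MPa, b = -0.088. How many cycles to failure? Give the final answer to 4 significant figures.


sigma_a = sigma_f' * (2*Nf)^b
2*Nf = (sigma_a / sigma_f')^(1/b)
2*Nf = (308 / 1450)^(1/-0.088)
2*Nf = 4.42233e+07
Nf = 2.211e+07 cycles


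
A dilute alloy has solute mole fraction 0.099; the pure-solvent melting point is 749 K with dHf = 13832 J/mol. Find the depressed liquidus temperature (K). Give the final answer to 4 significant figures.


dT = R*Tm^2*x / dHf
dT = 8.314 * 749^2 * 0.099 / 13832
dT = 33.3829 K
T_new = 749 - 33.3829 = 715.6 K


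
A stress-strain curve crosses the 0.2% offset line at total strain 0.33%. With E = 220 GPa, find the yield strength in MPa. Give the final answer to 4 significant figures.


Offset strain = 0.002
Elastic strain at yield = total_strain - offset = 3.3e-03 - 0.002 = 1.3e-03
sigma_y = E * elastic_strain = 220000 * 1.3e-03
sigma_y = 286 MPa


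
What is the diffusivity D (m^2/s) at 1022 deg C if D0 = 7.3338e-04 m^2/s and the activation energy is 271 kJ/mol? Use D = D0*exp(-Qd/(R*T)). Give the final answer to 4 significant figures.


D = D0 * exp(-Qd / (R*T))
T = 1295.15 K
D = 7.3338e-04 * exp(-271e3 / (8.314 * 1295.15))
D = 8.615e-15 m^2/s


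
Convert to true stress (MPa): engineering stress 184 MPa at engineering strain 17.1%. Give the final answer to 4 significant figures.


sigma_true = sigma_eng * (1 + epsilon_eng)
sigma_true = 184 * (1 + 0.171)
sigma_true = 215.5 MPa


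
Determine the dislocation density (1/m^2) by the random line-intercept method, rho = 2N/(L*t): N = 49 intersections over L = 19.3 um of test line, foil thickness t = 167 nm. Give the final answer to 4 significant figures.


rho = 2N / (L * t)
L = 19.3 um = 1.93e-05 m, t = 167 nm = 1.67e-07 m
rho = 2 * 49 / (1.93e-05 * 1.67e-07)
rho = 3.041e+13 1/m^2


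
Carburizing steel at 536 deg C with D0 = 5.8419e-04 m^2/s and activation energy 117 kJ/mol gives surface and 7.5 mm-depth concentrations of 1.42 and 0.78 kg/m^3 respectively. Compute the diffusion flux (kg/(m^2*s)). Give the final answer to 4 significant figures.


Step 1: D = D0 * exp(-Qd/(R*T))
T = 536 + 273.15 = 809.15 K
D = 5.8419e-04 * exp(-117e3 / (8.314 * 809.15)) = 1.63438e-11 m^2/s
Step 2: J = D * (C1 - C2) / dx
J = 1.63438e-11 * (1.42 - 0.78) / 7.5e-03
J = 1.395e-09 kg/(m^2*s)


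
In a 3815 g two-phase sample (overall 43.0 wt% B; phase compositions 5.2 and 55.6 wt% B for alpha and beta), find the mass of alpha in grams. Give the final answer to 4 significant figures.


f_alpha = (C_beta - C0) / (C_beta - C_alpha)
f_alpha = (55.6 - 43.0) / (55.6 - 5.2) = 0.25
m_alpha = f_alpha * m_total = 0.25 * 3815 = 953.8 g


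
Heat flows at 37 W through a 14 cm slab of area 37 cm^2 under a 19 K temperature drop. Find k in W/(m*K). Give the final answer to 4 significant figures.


k = Q*L / (A*dT)
L = 0.14 m, A = 3.7e-03 m^2
k = 37 * 0.14 / (3.7e-03 * 19)
k = 73.68 W/(m*K)


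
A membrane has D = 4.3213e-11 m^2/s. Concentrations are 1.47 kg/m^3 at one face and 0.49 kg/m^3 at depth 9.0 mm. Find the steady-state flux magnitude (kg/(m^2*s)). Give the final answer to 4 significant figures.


J = -D * (dC/dx) = D * (C1 - C2) / dx
J = 4.3213e-11 * (1.47 - 0.49) / 9e-03
J = 4.705e-09 kg/(m^2*s)


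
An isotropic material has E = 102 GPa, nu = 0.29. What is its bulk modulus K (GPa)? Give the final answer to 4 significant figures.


K = E / (3*(1-2*nu))
K = 102 / (3*(1-2*0.29))
K = 80.95 GPa


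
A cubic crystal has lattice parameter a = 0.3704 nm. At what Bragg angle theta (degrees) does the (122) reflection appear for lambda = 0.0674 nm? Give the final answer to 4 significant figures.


d = a / sqrt(h^2+k^2+l^2)
d = 0.3704 / sqrt(9) = 0.123467 nm
lambda = 2*d*sin(theta)  =>  sin(theta) = lambda / (2*d)
sin(theta) = 0.0674 / (2 * 0.123467) = 0.272948
theta = 15.84 deg


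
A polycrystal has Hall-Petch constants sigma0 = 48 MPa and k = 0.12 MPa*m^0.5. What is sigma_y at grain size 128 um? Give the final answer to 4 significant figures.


sigma_y = sigma0 + k / sqrt(d)
d = 128 um = 1.28e-04 m
sigma_y = 48 + 0.12 / sqrt(1.28e-04)
sigma_y = 58.61 MPa


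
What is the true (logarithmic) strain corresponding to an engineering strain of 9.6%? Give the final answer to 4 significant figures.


epsilon_true = ln(1 + epsilon_eng)
epsilon_true = ln(1 + 0.096)
epsilon_true = 0.09167


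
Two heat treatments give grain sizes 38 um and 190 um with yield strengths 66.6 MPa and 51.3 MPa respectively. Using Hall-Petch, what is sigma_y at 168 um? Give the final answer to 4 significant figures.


sigma_y = sigma0 + k / sqrt(d)
1/sqrt(d1) = 1/sqrt(3.8e-05) = 162.221;  1/sqrt(d2) = 72.5476
k = (sigma1 - sigma2) / (1/sqrt(d1) - 1/sqrt(d2)) = (66.6 - 51.3) / (162.221 - 72.5476) = 0.170618 MPa*m^0.5
sigma0 = sigma1 - k/sqrt(d1) = 66.6 - 0.170618*162.221 = 38.922 MPa
sigma_y(d3) = 38.922 + 0.170618 / sqrt(1.68e-04) = 52.09 MPa


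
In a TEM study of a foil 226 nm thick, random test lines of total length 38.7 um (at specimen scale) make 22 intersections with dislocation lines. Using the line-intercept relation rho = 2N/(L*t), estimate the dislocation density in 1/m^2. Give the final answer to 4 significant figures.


rho = 2N / (L * t)
L = 38.7 um = 3.87e-05 m, t = 226 nm = 2.26e-07 m
rho = 2 * 22 / (3.87e-05 * 2.26e-07)
rho = 5.031e+12 1/m^2


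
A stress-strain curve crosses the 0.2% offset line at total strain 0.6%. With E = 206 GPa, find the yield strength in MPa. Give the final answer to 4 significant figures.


Offset strain = 0.002
Elastic strain at yield = total_strain - offset = 6e-03 - 0.002 = 4e-03
sigma_y = E * elastic_strain = 206000 * 4e-03
sigma_y = 824 MPa


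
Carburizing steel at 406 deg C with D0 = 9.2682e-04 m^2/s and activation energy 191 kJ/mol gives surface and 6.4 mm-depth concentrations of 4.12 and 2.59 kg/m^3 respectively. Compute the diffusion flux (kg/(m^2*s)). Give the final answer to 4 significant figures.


Step 1: D = D0 * exp(-Qd/(R*T))
T = 406 + 273.15 = 679.15 K
D = 9.2682e-04 * exp(-191e3 / (8.314 * 679.15)) = 1.88935e-18 m^2/s
Step 2: J = D * (C1 - C2) / dx
J = 1.88935e-18 * (4.12 - 2.59) / 6.4e-03
J = 4.517e-16 kg/(m^2*s)


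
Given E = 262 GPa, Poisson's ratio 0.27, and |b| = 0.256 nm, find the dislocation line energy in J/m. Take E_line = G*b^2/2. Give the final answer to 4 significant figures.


Step 1: G = E / (2*(1+nu))
G = 262 / (2*(1+0.27)) = 103.15 GPa = 1.0315e+11 Pa
Step 2: E_line = G*b^2/2
b = 0.256 nm = 2.56e-10 m
E_line = 0.5 * 1.0315e+11 * (2.56e-10)^2 = 3.38e-09 J/m


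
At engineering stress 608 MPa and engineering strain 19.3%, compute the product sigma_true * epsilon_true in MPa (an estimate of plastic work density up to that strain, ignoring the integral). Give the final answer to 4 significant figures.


sigma_true = sigma_eng * (1 + epsilon_eng)
sigma_true = 608 * (1 + 0.193) = 725.344 MPa
epsilon_true = ln(1 + epsilon_eng)
epsilon_true = ln(1 + 0.193) = 0.176471
sigma_true * epsilon_true = 725.344 * 0.176471 = 128 MPa


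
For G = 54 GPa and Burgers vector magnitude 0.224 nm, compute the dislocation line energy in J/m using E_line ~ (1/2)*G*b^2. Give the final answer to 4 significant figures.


E = G*b^2/2
b = 0.224 nm = 2.24e-10 m
G = 54 GPa = 5.4e+10 Pa
E = 0.5 * 5.4e+10 * (2.24e-10)^2
E = 1.355e-09 J/m


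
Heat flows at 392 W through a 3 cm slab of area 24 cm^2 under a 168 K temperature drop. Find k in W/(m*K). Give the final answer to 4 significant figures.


k = Q*L / (A*dT)
L = 0.03 m, A = 2.4e-03 m^2
k = 392 * 0.03 / (2.4e-03 * 168)
k = 29.17 W/(m*K)


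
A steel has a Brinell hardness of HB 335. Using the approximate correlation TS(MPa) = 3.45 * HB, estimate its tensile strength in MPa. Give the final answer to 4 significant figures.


TS (MPa) = 3.45 * HB
TS = 3.45 * 335
TS = 1156 MPa


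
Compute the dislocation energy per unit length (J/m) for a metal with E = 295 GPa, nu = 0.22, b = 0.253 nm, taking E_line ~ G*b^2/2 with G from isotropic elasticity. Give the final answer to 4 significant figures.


Step 1: G = E / (2*(1+nu))
G = 295 / (2*(1+0.22)) = 120.902 GPa = 1.20902e+11 Pa
Step 2: E_line = G*b^2/2
b = 0.253 nm = 2.53e-10 m
E_line = 0.5 * 1.20902e+11 * (2.53e-10)^2 = 3.869e-09 J/m


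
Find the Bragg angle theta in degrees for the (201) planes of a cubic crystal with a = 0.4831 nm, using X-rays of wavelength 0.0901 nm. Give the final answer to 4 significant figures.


d = a / sqrt(h^2+k^2+l^2)
d = 0.4831 / sqrt(5) = 0.216049 nm
lambda = 2*d*sin(theta)  =>  sin(theta) = lambda / (2*d)
sin(theta) = 0.0901 / (2 * 0.216049) = 0.208518
theta = 12.04 deg


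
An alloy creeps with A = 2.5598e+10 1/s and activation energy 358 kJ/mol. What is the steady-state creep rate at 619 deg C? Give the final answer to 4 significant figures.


rate = A * exp(-Q / (R*T))
T = 619 + 273.15 = 892.15 K
rate = 2.5598e+10 * exp(-358e3 / (8.314 * 892.15))
rate = 2.798e-11 1/s


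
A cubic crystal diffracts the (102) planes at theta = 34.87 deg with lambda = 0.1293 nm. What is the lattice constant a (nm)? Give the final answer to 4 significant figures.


d = lambda / (2*sin(theta))
d = 0.1293 / (2*sin(34.87 deg))
d = 0.113081 nm
a = d * sqrt(h^2+k^2+l^2) = 0.113081 * sqrt(5)
a = 0.2529 nm


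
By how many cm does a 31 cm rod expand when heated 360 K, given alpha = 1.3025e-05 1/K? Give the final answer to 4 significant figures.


dL = L0 * alpha * dT
dL = 31 * 1.3025e-05 * 360
dL = 0.1454 cm


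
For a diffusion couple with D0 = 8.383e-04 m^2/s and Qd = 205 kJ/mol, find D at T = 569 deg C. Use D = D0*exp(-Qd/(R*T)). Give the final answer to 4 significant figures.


D = D0 * exp(-Qd / (R*T))
T = 842.15 K
D = 8.383e-04 * exp(-205e3 / (8.314 * 842.15))
D = 1.613e-16 m^2/s


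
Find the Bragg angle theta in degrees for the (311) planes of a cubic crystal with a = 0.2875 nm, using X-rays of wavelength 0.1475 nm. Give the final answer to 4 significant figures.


d = a / sqrt(h^2+k^2+l^2)
d = 0.2875 / sqrt(11) = 0.0866845 nm
lambda = 2*d*sin(theta)  =>  sin(theta) = lambda / (2*d)
sin(theta) = 0.1475 / (2 * 0.0866845) = 0.850786
theta = 58.3 deg


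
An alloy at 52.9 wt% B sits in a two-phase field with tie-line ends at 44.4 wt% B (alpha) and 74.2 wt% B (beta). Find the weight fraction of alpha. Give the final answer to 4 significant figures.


f_alpha = (C_beta - C0) / (C_beta - C_alpha)
f_alpha = (74.2 - 52.9) / (74.2 - 44.4)
f_alpha = 0.7148


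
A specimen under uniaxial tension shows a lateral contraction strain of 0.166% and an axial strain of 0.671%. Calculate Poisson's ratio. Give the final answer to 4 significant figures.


nu = -epsilon_lat / epsilon_axial
Lateral strain is contraction (negative), so using magnitudes:
nu = 0.166 / 0.671
nu = 0.2474
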